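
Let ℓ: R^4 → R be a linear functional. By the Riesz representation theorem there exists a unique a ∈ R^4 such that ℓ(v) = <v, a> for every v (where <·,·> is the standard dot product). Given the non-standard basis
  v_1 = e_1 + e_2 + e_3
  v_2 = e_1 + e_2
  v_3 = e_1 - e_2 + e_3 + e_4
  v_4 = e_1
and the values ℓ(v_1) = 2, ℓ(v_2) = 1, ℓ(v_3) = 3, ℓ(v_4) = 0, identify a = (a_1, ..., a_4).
a = (0, 1, 1, 3)

Write a = (a_1, ..., a_4) in the standard basis. For each basis vector v_i, ℓ(v_i) = <v_i, a> is a linear equation in the a_j's. Collect the n equations into a matrix system V a = ℓ, where row i of V is v_i (expressed in the standard basis). Since V is invertible (lower-triangular with 1s on the diagonal, up to permutation), solve by back-substitution:
  V =
[[1, 1, 1, 0],
 [1, 1, 0, 0],
 [1, -1, 1, 1],
 [1, 0, 0, 0]]
  V a = (2, 1, 3, 0)
Solving gives a = (0, 1, 1, 3).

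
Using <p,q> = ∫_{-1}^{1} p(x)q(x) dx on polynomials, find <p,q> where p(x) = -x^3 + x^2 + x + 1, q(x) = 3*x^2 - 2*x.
<p,q> = 8/3

Expand the product: p(x)·q(x) = -3*x^5 + 5*x^4 + x^3 + x^2 - 2*x.
∫_{-1}^{1} of each monomial x^k gives [2/(k+1) if k even, 0 if k odd]. Integrating term-by-term (or equivalently evaluating the antiderivative F(x) = -x^6/2 + x^5 + x^4/4 + x^3/3 - x^2 at the endpoints):
  F(1) − F(−1) = 1/12 − (-31/12) = 8/3.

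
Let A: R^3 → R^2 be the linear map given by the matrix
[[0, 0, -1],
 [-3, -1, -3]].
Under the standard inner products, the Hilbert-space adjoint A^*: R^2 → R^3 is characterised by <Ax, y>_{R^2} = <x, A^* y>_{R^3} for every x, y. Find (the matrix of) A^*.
A^* = A^T =
[[0, -3],
 [0, -1],
 [-1, -3]]

For real matrices with standard dot products, the defining identity <Ax, y> = <x, A^* y> gives (Ax)^T y = x^T (A^*) y, i.e. x^T A^T y = x^T (A^*) y. Since this holds for all x, y, we must have A^* = A^T. Therefore
A^* =
[[0, -3],
 [0, -1],
 [-1, -3]].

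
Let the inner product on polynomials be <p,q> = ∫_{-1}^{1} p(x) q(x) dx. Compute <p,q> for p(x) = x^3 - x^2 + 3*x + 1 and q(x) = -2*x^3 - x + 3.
<p,q> = -48/35

Expand the product: p(x)·q(x) = -2*x^6 + 2*x^5 - 7*x^4 + 2*x^3 - 6*x^2 + 8*x + 3.
∫_{-1}^{1} of each monomial x^k gives [2/(k+1) if k even, 0 if k odd]. Integrating term-by-term (or equivalently evaluating the antiderivative F(x) = -2*x^7/7 + x^6/3 - 7*x^5/5 + x^4/2 - 2*x^3 + 4*x^2 + 3*x at the endpoints):
  F(1) − F(−1) = 871/210 − (1159/210) = -48/35.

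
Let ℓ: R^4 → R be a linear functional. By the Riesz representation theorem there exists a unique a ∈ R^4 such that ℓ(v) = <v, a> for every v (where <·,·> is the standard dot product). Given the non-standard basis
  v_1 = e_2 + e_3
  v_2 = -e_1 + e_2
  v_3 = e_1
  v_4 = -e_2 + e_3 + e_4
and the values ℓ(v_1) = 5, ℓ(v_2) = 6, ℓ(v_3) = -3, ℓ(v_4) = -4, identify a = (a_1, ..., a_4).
a = (-3, 3, 2, -3)

Write a = (a_1, ..., a_4) in the standard basis. For each basis vector v_i, ℓ(v_i) = <v_i, a> is a linear equation in the a_j's. Collect the n equations into a matrix system V a = ℓ, where row i of V is v_i (expressed in the standard basis). Since V is invertible (lower-triangular with 1s on the diagonal, up to permutation), solve by back-substitution:
  V =
[[0, 1, 1, 0],
 [-1, 1, 0, 0],
 [1, 0, 0, 0],
 [0, -1, 1, 1]]
  V a = (5, 6, -3, -4)
Solving gives a = (-3, 3, 2, -3).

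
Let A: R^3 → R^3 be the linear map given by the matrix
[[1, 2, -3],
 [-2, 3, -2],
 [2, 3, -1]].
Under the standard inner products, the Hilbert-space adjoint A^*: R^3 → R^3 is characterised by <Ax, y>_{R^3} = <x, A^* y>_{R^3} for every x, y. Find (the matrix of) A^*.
A^* = A^T =
[[1, -2, 2],
 [2, 3, 3],
 [-3, -2, -1]]

For real matrices with standard dot products, the defining identity <Ax, y> = <x, A^* y> gives (Ax)^T y = x^T (A^*) y, i.e. x^T A^T y = x^T (A^*) y. Since this holds for all x, y, we must have A^* = A^T. Therefore
A^* =
[[1, -2, 2],
 [2, 3, 3],
 [-3, -2, -1]].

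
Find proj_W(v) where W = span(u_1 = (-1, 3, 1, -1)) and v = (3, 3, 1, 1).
proj_W(v) = (-1/2, 3/2, 1/2, -1/2)

Set up U = [u_1 | ... | u_1] ∈ R^(4×1). The projector onto W = col(U) is P = U (U^T U)^(-1) U^T.
Compute U^T U =
  [12],
and U^T v = (6).
Solve U^T U · c = U^T v for the coefficients: c = (1/2). The projection is proj_W(v) = U c.
Check: (v - proj_W(v)) · u_1 = 0  (should be 0).
Result: proj_W(v) = (-1/2, 3/2, 1/2, -1/2).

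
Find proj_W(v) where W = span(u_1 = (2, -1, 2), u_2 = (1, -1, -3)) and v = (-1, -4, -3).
proj_W(v) = (8/9, -44/45, -152/45)

Set up U = [u_1 | ... | u_2] ∈ R^(3×2). The projector onto W = col(U) is P = U (U^T U)^(-1) U^T.
Compute U^T U =
  [9, -3]
  [-3, 11],
and U^T v = (-4, 12).
Solve U^T U · c = U^T v for the coefficients: c = (-4/45, 16/15). The projection is proj_W(v) = U c.
Check: (v - proj_W(v)) · u_1 = 0  (should be 0).
Check: (v - proj_W(v)) · u_2 = 0  (should be 0).
Result: proj_W(v) = (8/9, -44/45, -152/45).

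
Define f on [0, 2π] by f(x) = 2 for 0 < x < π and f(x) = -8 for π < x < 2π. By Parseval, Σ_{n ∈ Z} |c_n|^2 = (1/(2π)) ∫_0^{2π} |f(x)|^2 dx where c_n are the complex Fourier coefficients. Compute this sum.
Σ |c_n|^2 = 34

Parseval equates the L^2 energy of f (normalised by 1/(2π)) with the ℓ^2 sum of its Fourier coefficients: (1/(2π)) ∫_0^{2π} |f|^2 = Σ |c_n|^2.
Compute the left side: (1/(2π)) [∫_0^π 2^2 dx + ∫_π^{2π} (-8)^2 dx] = (1/(2π)) · (4π + 64π) = (4 + 64)/2 = 34.
So Σ_{n ∈ Z} |c_n|^2 = 34.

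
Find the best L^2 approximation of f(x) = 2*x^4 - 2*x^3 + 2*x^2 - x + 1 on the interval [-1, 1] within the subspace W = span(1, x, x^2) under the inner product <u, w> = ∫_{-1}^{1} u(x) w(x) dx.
g(x) = 26*x^2/7 - 11*x/5 + 29/35

The best approximation g ∈ W is the orthogonal projection of f onto W. Writing g = a_0 + a_1 x + a_2 x^2, the coefficients solve the normal equations G · a = b where
  G_{ij} = <φ_i, φ_j> and b_i = <f, φ_i>, with φ_0 = 1, φ_1 = x, φ_2 = x^2.
G =
  [2, 0, 2/3]
  [0, 2/3, 0]
  [2/3, 0, 2/5],
b = (62/15, -22/15, 214/105).
Solving gives a_0 = 29/35, a_1 = -11/5, a_2 = 26/7, so
  g(x) = 26*x^2/7 - 11*x/5 + 29/35.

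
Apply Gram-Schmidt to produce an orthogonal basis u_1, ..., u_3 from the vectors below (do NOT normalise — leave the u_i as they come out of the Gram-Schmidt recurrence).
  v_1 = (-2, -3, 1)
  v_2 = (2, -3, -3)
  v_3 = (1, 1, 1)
Orthogonal basis:
  u_1 = (-2, -3, 1)
  u_2 = (16/7, -18/7, -22/7)
  u_3 = (15/19, -5/19, 15/19)

Apply the Gram-Schmidt recurrence
  u_1 = v_1
  u_i = v_i − Σ_{j<i} ((v_i · u_j) / (u_j · u_j)) · u_j.

Step by step this gives:
  u_1 = (-2, -3, 1)
  u_2 = (16/7, -18/7, -22/7)
  u_3 = (15/19, -5/19, 15/19)

Orthogonality check:
  u_2 · u_1 = 0 (should be 0)
  u_3 · u_1 = 0 (should be 0)
  u_3 · u_2 = 0 (should be 0)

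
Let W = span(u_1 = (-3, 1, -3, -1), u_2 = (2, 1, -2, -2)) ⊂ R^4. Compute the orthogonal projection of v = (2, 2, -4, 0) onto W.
proj_W(v) = (326/251, 318/251, -698/251, -574/251)

Set up U = [u_1 | ... | u_2] ∈ R^(4×2). The projector onto W = col(U) is P = U (U^T U)^(-1) U^T.
Compute U^T U =
  [20, 3]
  [3, 13],
and U^T v = (8, 14).
Solve U^T U · c = U^T v for the coefficients: c = (62/251, 256/251). The projection is proj_W(v) = U c.
Check: (v - proj_W(v)) · u_1 = 0  (should be 0).
Check: (v - proj_W(v)) · u_2 = 0  (should be 0).
Result: proj_W(v) = (326/251, 318/251, -698/251, -574/251).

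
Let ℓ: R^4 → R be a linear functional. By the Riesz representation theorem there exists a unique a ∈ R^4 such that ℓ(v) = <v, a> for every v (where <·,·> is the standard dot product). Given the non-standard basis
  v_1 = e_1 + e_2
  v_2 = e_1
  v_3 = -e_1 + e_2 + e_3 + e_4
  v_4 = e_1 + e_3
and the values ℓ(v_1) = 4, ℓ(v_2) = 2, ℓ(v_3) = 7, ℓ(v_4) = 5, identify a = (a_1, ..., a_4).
a = (2, 2, 3, 4)

Write a = (a_1, ..., a_4) in the standard basis. For each basis vector v_i, ℓ(v_i) = <v_i, a> is a linear equation in the a_j's. Collect the n equations into a matrix system V a = ℓ, where row i of V is v_i (expressed in the standard basis). Since V is invertible (lower-triangular with 1s on the diagonal, up to permutation), solve by back-substitution:
  V =
[[1, 1, 0, 0],
 [1, 0, 0, 0],
 [-1, 1, 1, 1],
 [1, 0, 1, 0]]
  V a = (4, 2, 7, 5)
Solving gives a = (2, 2, 3, 4).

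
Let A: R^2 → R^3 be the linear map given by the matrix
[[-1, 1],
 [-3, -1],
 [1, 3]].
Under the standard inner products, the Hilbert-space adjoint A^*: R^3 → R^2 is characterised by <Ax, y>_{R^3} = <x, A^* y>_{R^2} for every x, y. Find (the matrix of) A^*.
A^* = A^T =
[[-1, -3, 1],
 [1, -1, 3]]

For real matrices with standard dot products, the defining identity <Ax, y> = <x, A^* y> gives (Ax)^T y = x^T (A^*) y, i.e. x^T A^T y = x^T (A^*) y. Since this holds for all x, y, we must have A^* = A^T. Therefore
A^* =
[[-1, -3, 1],
 [1, -1, 3]].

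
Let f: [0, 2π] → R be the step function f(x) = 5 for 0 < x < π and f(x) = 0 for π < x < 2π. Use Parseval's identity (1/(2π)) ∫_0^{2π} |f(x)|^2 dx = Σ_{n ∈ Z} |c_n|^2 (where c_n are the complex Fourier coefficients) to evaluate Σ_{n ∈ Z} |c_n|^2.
Σ |c_n|^2 = 25/2

Parseval equates the L^2 energy of f (normalised by 1/(2π)) with the ℓ^2 sum of its Fourier coefficients: (1/(2π)) ∫_0^{2π} |f|^2 = Σ |c_n|^2.
Compute the left side: (1/(2π)) [∫_0^π 5^2 dx + ∫_π^{2π} 0^2 dx] = (1/(2π)) · (25π + 0π) = (25 + 0)/2 = 25/2.
So Σ_{n ∈ Z} |c_n|^2 = 25/2.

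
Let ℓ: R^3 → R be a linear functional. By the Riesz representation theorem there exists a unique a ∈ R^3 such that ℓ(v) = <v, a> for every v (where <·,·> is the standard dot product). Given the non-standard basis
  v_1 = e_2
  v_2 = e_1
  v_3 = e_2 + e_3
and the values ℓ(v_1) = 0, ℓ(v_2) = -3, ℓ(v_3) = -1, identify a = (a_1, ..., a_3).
a = (-3, 0, -1)

Write a = (a_1, ..., a_3) in the standard basis. For each basis vector v_i, ℓ(v_i) = <v_i, a> is a linear equation in the a_j's. Collect the n equations into a matrix system V a = ℓ, where row i of V is v_i (expressed in the standard basis). Since V is invertible (lower-triangular with 1s on the diagonal, up to permutation), solve by back-substitution:
  V =
[[0, 1, 0],
 [1, 0, 0],
 [0, 1, 1]]
  V a = (0, -3, -1)
Solving gives a = (-3, 0, -1).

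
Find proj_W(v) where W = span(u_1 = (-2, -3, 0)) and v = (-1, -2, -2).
proj_W(v) = (-16/13, -24/13, 0)

Set up U = [u_1 | ... | u_1] ∈ R^(3×1). The projector onto W = col(U) is P = U (U^T U)^(-1) U^T.
Compute U^T U =
  [13],
and U^T v = (8).
Solve U^T U · c = U^T v for the coefficients: c = (8/13). The projection is proj_W(v) = U c.
Check: (v - proj_W(v)) · u_1 = 0  (should be 0).
Result: proj_W(v) = (-16/13, -24/13, 0).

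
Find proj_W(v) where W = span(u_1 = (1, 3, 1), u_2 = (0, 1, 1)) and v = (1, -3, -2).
proj_W(v) = (0, -5/2, -5/2)

Set up U = [u_1 | ... | u_2] ∈ R^(3×2). The projector onto W = col(U) is P = U (U^T U)^(-1) U^T.
Compute U^T U =
  [11, 4]
  [4, 2],
and U^T v = (-10, -5).
Solve U^T U · c = U^T v for the coefficients: c = (0, -5/2). The projection is proj_W(v) = U c.
Check: (v - proj_W(v)) · u_1 = 0  (should be 0).
Check: (v - proj_W(v)) · u_2 = 0  (should be 0).
Result: proj_W(v) = (0, -5/2, -5/2).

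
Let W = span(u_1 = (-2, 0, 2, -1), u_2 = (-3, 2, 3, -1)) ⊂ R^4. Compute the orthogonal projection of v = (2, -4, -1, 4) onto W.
proj_W(v) = (91/38, -59/19, -91/38, 8/19)

Set up U = [u_1 | ... | u_2] ∈ R^(4×2). The projector onto W = col(U) is P = U (U^T U)^(-1) U^T.
Compute U^T U =
  [9, 13]
  [13, 23],
and U^T v = (-10, -21).
Solve U^T U · c = U^T v for the coefficients: c = (43/38, -59/38). The projection is proj_W(v) = U c.
Check: (v - proj_W(v)) · u_1 = 0  (should be 0).
Check: (v - proj_W(v)) · u_2 = 0  (should be 0).
Result: proj_W(v) = (91/38, -59/19, -91/38, 8/19).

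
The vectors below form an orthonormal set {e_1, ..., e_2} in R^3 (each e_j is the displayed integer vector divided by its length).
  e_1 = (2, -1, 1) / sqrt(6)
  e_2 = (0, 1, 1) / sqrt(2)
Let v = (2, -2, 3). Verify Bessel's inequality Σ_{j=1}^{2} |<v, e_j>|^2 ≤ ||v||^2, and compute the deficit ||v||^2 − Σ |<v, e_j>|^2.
Σ |<v, e_j>|^2 = 14; ||v||^2 = 17; deficit = 3

Write each e_j = u_j / sqrt(<u_j, u_j>) where u_j is the displayed integer vector. Then <v, e_j> = <v, u_j> / sqrt(<u_j, u_j>), so |<v, e_j>|^2 = <v, u_j>^2 / <u_j, u_j>.
Coefficients: <v, e_1> = 9/sqrt(6), <v, e_2> = 1/sqrt(2).
Square and sum: Σ |<v, e_j>|^2 = 14.
Compute ||v||^2 = v·v = 17.
Deficit = 17 − 14 = 3 ≥ 0, confirming Bessel's inequality. (The deficit equals ||v − Σ <v,e_j> e_j||^2, the squared distance from v to span{e_j}.)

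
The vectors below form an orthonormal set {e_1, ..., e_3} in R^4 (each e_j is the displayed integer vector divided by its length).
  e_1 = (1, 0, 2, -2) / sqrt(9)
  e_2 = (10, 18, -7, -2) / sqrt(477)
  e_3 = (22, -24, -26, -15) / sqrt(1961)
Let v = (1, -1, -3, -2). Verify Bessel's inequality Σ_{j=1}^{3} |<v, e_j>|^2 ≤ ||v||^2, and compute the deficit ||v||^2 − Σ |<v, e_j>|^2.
Σ |<v, e_j>|^2 = 474/37; ||v||^2 = 15; deficit = 81/37

Write each e_j = u_j / sqrt(<u_j, u_j>) where u_j is the displayed integer vector. Then <v, e_j> = <v, u_j> / sqrt(<u_j, u_j>), so |<v, e_j>|^2 = <v, u_j>^2 / <u_j, u_j>.
Coefficients: <v, e_1> = -1/sqrt(9), <v, e_2> = 17/sqrt(477), <v, e_3> = 154/sqrt(1961).
Square and sum: Σ |<v, e_j>|^2 = 474/37.
Compute ||v||^2 = v·v = 15.
Deficit = 15 − 474/37 = 81/37 ≥ 0, confirming Bessel's inequality. (The deficit equals ||v − Σ <v,e_j> e_j||^2, the squared distance from v to span{e_j}.)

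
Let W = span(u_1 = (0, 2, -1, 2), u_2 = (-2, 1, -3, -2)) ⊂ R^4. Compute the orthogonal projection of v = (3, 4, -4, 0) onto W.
proj_W(v) = (-156/161, 70/23, -440/161, 256/161)

Set up U = [u_1 | ... | u_2] ∈ R^(4×2). The projector onto W = col(U) is P = U (U^T U)^(-1) U^T.
Compute U^T U =
  [9, 1]
  [1, 18],
and U^T v = (12, 10).
Solve U^T U · c = U^T v for the coefficients: c = (206/161, 78/161). The projection is proj_W(v) = U c.
Check: (v - proj_W(v)) · u_1 = 0  (should be 0).
Check: (v - proj_W(v)) · u_2 = 0  (should be 0).
Result: proj_W(v) = (-156/161, 70/23, -440/161, 256/161).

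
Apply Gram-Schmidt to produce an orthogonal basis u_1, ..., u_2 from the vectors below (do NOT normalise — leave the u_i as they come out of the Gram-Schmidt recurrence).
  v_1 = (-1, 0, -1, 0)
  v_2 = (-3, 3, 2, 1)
Orthogonal basis:
  u_1 = (-1, 0, -1, 0)
  u_2 = (-5/2, 3, 5/2, 1)

Apply the Gram-Schmidt recurrence
  u_1 = v_1
  u_i = v_i − Σ_{j<i} ((v_i · u_j) / (u_j · u_j)) · u_j.

Step by step this gives:
  u_1 = (-1, 0, -1, 0)
  u_2 = (-5/2, 3, 5/2, 1)

Orthogonality check:
  u_2 · u_1 = 0 (should be 0)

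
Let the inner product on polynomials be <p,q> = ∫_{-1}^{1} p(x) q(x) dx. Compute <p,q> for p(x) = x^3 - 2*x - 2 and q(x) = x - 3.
<p,q> = 166/15

Expand the product: p(x)·q(x) = x^4 - 3*x^3 - 2*x^2 + 4*x + 6.
∫_{-1}^{1} of each monomial x^k gives [2/(k+1) if k even, 0 if k odd]. Integrating term-by-term (or equivalently evaluating the antiderivative F(x) = x^5/5 - 3*x^4/4 - 2*x^3/3 + 2*x^2 + 6*x at the endpoints):
  F(1) − F(−1) = 407/60 − (-257/60) = 166/15.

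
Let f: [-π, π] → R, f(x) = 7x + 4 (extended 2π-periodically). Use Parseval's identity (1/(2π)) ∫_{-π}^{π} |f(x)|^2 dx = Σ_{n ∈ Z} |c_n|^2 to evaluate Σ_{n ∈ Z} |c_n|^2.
Σ |c_n|^2 = 49π^2/3 + 16

Expand and integrate term by term over [-π, π]:
  ∫ (7x)^2 dx = 49·(2π^3/3); ∫ 2·7·(4)·x dx = 0 (odd integrand); ∫ 4^2 dx = 16·2π.
So (1/(2π)) ∫_{-π}^{π} (7x + 4)^2 dx = 49π^2/3 + 16 = 49π^2/3 + 16.
Parseval ⇒ Σ |c_n|^2 = 49π^2/3 + 16.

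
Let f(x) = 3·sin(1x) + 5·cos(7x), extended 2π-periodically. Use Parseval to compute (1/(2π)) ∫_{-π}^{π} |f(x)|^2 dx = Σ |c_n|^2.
Σ |c_n|^2 = 17

Expand |f|^2 and use orthogonality of {sin(nx), cos(mx)} on [-π, π]:
  ∫_{-π}^{π} sin(nx)^2 dx = π, ∫ cos(mx)^2 dx = π, and cross terms integrate to 0.
So ∫_{-π}^{π} f(x)^2 dx = 3^2 · π + 5^2 · π = (9 + 25)π.
Divide by 2π: (9 + 25)/2 = 17.
By Parseval, this equals Σ |c_n|^2.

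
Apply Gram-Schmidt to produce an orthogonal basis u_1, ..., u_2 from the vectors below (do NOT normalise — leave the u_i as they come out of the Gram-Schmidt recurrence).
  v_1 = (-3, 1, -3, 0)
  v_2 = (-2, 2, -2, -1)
Orthogonal basis:
  u_1 = (-3, 1, -3, 0)
  u_2 = (4/19, 24/19, 4/19, -1)

Apply the Gram-Schmidt recurrence
  u_1 = v_1
  u_i = v_i − Σ_{j<i} ((v_i · u_j) / (u_j · u_j)) · u_j.

Step by step this gives:
  u_1 = (-3, 1, -3, 0)
  u_2 = (4/19, 24/19, 4/19, -1)

Orthogonality check:
  u_2 · u_1 = 0 (should be 0)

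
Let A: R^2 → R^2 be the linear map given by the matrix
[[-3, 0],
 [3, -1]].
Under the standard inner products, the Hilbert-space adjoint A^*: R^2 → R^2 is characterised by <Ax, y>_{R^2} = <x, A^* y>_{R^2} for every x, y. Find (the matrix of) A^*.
A^* = A^T =
[[-3, 3],
 [0, -1]]

For real matrices with standard dot products, the defining identity <Ax, y> = <x, A^* y> gives (Ax)^T y = x^T (A^*) y, i.e. x^T A^T y = x^T (A^*) y. Since this holds for all x, y, we must have A^* = A^T. Therefore
A^* =
[[-3, 3],
 [0, -1]].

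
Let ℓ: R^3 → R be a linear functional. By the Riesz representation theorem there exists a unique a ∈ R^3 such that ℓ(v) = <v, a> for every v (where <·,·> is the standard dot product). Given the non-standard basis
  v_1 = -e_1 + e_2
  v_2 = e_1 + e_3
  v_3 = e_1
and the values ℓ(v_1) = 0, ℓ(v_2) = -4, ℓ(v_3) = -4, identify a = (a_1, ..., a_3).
a = (-4, -4, 0)

Write a = (a_1, ..., a_3) in the standard basis. For each basis vector v_i, ℓ(v_i) = <v_i, a> is a linear equation in the a_j's. Collect the n equations into a matrix system V a = ℓ, where row i of V is v_i (expressed in the standard basis). Since V is invertible (lower-triangular with 1s on the diagonal, up to permutation), solve by back-substitution:
  V =
[[-1, 1, 0],
 [1, 0, 1],
 [1, 0, 0]]
  V a = (0, -4, -4)
Solving gives a = (-4, -4, 0).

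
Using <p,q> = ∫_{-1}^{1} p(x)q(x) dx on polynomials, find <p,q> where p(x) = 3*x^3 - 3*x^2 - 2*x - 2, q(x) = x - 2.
<p,q> = 178/15

Expand the product: p(x)·q(x) = 3*x^4 - 9*x^3 + 4*x^2 + 2*x + 4.
∫_{-1}^{1} of each monomial x^k gives [2/(k+1) if k even, 0 if k odd]. Integrating term-by-term (or equivalently evaluating the antiderivative F(x) = 3*x^5/5 - 9*x^4/4 + 4*x^3/3 + x^2 + 4*x at the endpoints):
  F(1) − F(−1) = 281/60 − (-431/60) = 178/15.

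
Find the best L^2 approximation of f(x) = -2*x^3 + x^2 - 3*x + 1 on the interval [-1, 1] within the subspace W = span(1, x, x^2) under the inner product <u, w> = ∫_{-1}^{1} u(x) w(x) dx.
g(x) = x^2 - 21*x/5 + 1

The best approximation g ∈ W is the orthogonal projection of f onto W. Writing g = a_0 + a_1 x + a_2 x^2, the coefficients solve the normal equations G · a = b where
  G_{ij} = <φ_i, φ_j> and b_i = <f, φ_i>, with φ_0 = 1, φ_1 = x, φ_2 = x^2.
G =
  [2, 0, 2/3]
  [0, 2/3, 0]
  [2/3, 0, 2/5],
b = (8/3, -14/5, 16/15).
Solving gives a_0 = 1, a_1 = -21/5, a_2 = 1, so
  g(x) = x^2 - 21*x/5 + 1.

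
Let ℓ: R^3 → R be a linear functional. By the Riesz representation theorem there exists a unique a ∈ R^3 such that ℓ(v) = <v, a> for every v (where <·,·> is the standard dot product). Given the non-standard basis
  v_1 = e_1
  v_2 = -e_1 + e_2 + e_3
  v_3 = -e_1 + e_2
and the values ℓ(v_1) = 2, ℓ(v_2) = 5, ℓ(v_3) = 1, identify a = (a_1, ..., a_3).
a = (2, 3, 4)

Write a = (a_1, ..., a_3) in the standard basis. For each basis vector v_i, ℓ(v_i) = <v_i, a> is a linear equation in the a_j's. Collect the n equations into a matrix system V a = ℓ, where row i of V is v_i (expressed in the standard basis). Since V is invertible (lower-triangular with 1s on the diagonal, up to permutation), solve by back-substitution:
  V =
[[1, 0, 0],
 [-1, 1, 1],
 [-1, 1, 0]]
  V a = (2, 5, 1)
Solving gives a = (2, 3, 4).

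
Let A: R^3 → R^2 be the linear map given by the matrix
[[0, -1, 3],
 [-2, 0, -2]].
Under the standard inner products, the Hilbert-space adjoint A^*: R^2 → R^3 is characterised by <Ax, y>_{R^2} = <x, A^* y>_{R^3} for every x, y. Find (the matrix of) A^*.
A^* = A^T =
[[0, -2],
 [-1, 0],
 [3, -2]]

For real matrices with standard dot products, the defining identity <Ax, y> = <x, A^* y> gives (Ax)^T y = x^T (A^*) y, i.e. x^T A^T y = x^T (A^*) y. Since this holds for all x, y, we must have A^* = A^T. Therefore
A^* =
[[0, -2],
 [-1, 0],
 [3, -2]].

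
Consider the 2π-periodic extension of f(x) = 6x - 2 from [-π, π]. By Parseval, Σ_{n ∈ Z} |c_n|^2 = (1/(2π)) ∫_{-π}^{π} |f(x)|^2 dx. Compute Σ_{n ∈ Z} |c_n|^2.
Σ |c_n|^2 = 12π^2 + 4

Expand and integrate term by term over [-π, π]:
  ∫ (6x)^2 dx = 36·(2π^3/3); ∫ 2·6·(-2)·x dx = 0 (odd integrand); ∫ (-2)^2 dx = 4·2π.
So (1/(2π)) ∫_{-π}^{π} (6x - 2)^2 dx = 36π^2/3 + 4 = 12π^2 + 4.
Parseval ⇒ Σ |c_n|^2 = 12π^2 + 4.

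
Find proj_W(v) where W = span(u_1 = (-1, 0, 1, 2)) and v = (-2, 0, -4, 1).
proj_W(v) = (0, 0, 0, 0)

Set up U = [u_1 | ... | u_1] ∈ R^(4×1). The projector onto W = col(U) is P = U (U^T U)^(-1) U^T.
Compute U^T U =
  [6],
and U^T v = (0).
Solve U^T U · c = U^T v for the coefficients: c = (0). The projection is proj_W(v) = U c.
Check: (v - proj_W(v)) · u_1 = 0  (should be 0).
Result: proj_W(v) = (0, 0, 0, 0).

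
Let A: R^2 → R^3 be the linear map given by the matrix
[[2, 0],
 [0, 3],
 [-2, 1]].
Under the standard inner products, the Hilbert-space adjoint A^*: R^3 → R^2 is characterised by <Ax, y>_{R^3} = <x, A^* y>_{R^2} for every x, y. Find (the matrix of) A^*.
A^* = A^T =
[[2, 0, -2],
 [0, 3, 1]]

For real matrices with standard dot products, the defining identity <Ax, y> = <x, A^* y> gives (Ax)^T y = x^T (A^*) y, i.e. x^T A^T y = x^T (A^*) y. Since this holds for all x, y, we must have A^* = A^T. Therefore
A^* =
[[2, 0, -2],
 [0, 3, 1]].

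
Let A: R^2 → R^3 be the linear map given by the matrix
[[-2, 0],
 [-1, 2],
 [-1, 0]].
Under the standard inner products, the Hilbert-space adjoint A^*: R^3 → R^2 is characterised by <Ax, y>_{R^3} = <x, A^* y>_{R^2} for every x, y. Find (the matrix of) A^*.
A^* = A^T =
[[-2, -1, -1],
 [0, 2, 0]]

For real matrices with standard dot products, the defining identity <Ax, y> = <x, A^* y> gives (Ax)^T y = x^T (A^*) y, i.e. x^T A^T y = x^T (A^*) y. Since this holds for all x, y, we must have A^* = A^T. Therefore
A^* =
[[-2, -1, -1],
 [0, 2, 0]].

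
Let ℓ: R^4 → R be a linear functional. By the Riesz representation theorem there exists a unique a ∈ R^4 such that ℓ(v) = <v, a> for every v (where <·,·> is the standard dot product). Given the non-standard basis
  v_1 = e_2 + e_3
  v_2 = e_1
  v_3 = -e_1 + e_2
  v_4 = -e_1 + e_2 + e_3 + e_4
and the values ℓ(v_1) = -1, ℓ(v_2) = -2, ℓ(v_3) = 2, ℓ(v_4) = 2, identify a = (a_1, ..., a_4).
a = (-2, 0, -1, 1)

Write a = (a_1, ..., a_4) in the standard basis. For each basis vector v_i, ℓ(v_i) = <v_i, a> is a linear equation in the a_j's. Collect the n equations into a matrix system V a = ℓ, where row i of V is v_i (expressed in the standard basis). Since V is invertible (lower-triangular with 1s on the diagonal, up to permutation), solve by back-substitution:
  V =
[[0, 1, 1, 0],
 [1, 0, 0, 0],
 [-1, 1, 0, 0],
 [-1, 1, 1, 1]]
  V a = (-1, -2, 2, 2)
Solving gives a = (-2, 0, -1, 1).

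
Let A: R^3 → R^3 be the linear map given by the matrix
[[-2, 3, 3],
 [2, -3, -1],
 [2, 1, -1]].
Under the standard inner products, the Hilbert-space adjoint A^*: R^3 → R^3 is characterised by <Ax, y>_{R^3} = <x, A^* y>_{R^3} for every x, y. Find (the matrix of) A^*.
A^* = A^T =
[[-2, 2, 2],
 [3, -3, 1],
 [3, -1, -1]]

For real matrices with standard dot products, the defining identity <Ax, y> = <x, A^* y> gives (Ax)^T y = x^T (A^*) y, i.e. x^T A^T y = x^T (A^*) y. Since this holds for all x, y, we must have A^* = A^T. Therefore
A^* =
[[-2, 2, 2],
 [3, -3, 1],
 [3, -1, -1]].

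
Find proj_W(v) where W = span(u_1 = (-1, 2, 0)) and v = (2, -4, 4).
proj_W(v) = (2, -4, 0)

Set up U = [u_1 | ... | u_1] ∈ R^(3×1). The projector onto W = col(U) is P = U (U^T U)^(-1) U^T.
Compute U^T U =
  [5],
and U^T v = (-10).
Solve U^T U · c = U^T v for the coefficients: c = (-2). The projection is proj_W(v) = U c.
Check: (v - proj_W(v)) · u_1 = 0  (should be 0).
Result: proj_W(v) = (2, -4, 0).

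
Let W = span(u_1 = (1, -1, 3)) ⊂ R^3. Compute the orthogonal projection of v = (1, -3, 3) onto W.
proj_W(v) = (13/11, -13/11, 39/11)

Set up U = [u_1 | ... | u_1] ∈ R^(3×1). The projector onto W = col(U) is P = U (U^T U)^(-1) U^T.
Compute U^T U =
  [11],
and U^T v = (13).
Solve U^T U · c = U^T v for the coefficients: c = (13/11). The projection is proj_W(v) = U c.
Check: (v - proj_W(v)) · u_1 = 0  (should be 0).
Result: proj_W(v) = (13/11, -13/11, 39/11).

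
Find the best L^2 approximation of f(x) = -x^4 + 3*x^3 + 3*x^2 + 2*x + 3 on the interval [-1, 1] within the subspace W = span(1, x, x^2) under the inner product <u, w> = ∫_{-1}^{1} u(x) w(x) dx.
g(x) = 15*x^2/7 + 19*x/5 + 108/35

The best approximation g ∈ W is the orthogonal projection of f onto W. Writing g = a_0 + a_1 x + a_2 x^2, the coefficients solve the normal equations G · a = b where
  G_{ij} = <φ_i, φ_j> and b_i = <f, φ_i>, with φ_0 = 1, φ_1 = x, φ_2 = x^2.
G =
  [2, 0, 2/3]
  [0, 2/3, 0]
  [2/3, 0, 2/5],
b = (38/5, 38/15, 102/35).
Solving gives a_0 = 108/35, a_1 = 19/5, a_2 = 15/7, so
  g(x) = 15*x^2/7 + 19*x/5 + 108/35.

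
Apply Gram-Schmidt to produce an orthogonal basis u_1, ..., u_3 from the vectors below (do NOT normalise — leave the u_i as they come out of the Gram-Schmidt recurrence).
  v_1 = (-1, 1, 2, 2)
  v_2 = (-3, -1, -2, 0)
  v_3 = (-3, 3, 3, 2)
Orthogonal basis:
  u_1 = (-1, 1, 2, 2)
  u_2 = (-16/5, -4/5, -8/5, 2/5)
  u_3 = (-11/17, 27/17, 3/17, -22/17)

Apply the Gram-Schmidt recurrence
  u_1 = v_1
  u_i = v_i − Σ_{j<i} ((v_i · u_j) / (u_j · u_j)) · u_j.

Step by step this gives:
  u_1 = (-1, 1, 2, 2)
  u_2 = (-16/5, -4/5, -8/5, 2/5)
  u_3 = (-11/17, 27/17, 3/17, -22/17)

Orthogonality check:
  u_2 · u_1 = 0 (should be 0)
  u_3 · u_1 = 0 (should be 0)
  u_3 · u_2 = 0 (should be 0)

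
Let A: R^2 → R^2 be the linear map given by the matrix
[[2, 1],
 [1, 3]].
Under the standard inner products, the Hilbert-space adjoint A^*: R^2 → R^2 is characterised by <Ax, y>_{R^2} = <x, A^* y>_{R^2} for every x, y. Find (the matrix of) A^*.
A^* = A^T =
[[2, 1],
 [1, 3]]

For real matrices with standard dot products, the defining identity <Ax, y> = <x, A^* y> gives (Ax)^T y = x^T (A^*) y, i.e. x^T A^T y = x^T (A^*) y. Since this holds for all x, y, we must have A^* = A^T. Therefore
A^* =
[[2, 1],
 [1, 3]].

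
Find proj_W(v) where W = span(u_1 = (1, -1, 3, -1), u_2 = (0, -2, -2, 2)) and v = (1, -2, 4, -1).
proj_W(v) = (13/9, -17/9, 35/9, -1)

Set up U = [u_1 | ... | u_2] ∈ R^(4×2). The projector onto W = col(U) is P = U (U^T U)^(-1) U^T.
Compute U^T U =
  [12, -6]
  [-6, 12],
and U^T v = (16, -6).
Solve U^T U · c = U^T v for the coefficients: c = (13/9, 2/9). The projection is proj_W(v) = U c.
Check: (v - proj_W(v)) · u_1 = 0  (should be 0).
Check: (v - proj_W(v)) · u_2 = 0  (should be 0).
Result: proj_W(v) = (13/9, -17/9, 35/9, -1).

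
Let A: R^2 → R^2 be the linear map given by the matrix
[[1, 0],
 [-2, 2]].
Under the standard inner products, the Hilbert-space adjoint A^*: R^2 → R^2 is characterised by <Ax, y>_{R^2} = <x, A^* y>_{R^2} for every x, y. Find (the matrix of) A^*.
A^* = A^T =
[[1, -2],
 [0, 2]]

For real matrices with standard dot products, the defining identity <Ax, y> = <x, A^* y> gives (Ax)^T y = x^T (A^*) y, i.e. x^T A^T y = x^T (A^*) y. Since this holds for all x, y, we must have A^* = A^T. Therefore
A^* =
[[1, -2],
 [0, 2]].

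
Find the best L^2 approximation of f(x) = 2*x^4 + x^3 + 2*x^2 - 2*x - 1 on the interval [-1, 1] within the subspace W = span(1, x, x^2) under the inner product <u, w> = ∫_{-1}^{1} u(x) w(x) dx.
g(x) = 26*x^2/7 - 7*x/5 - 41/35

The best approximation g ∈ W is the orthogonal projection of f onto W. Writing g = a_0 + a_1 x + a_2 x^2, the coefficients solve the normal equations G · a = b where
  G_{ij} = <φ_i, φ_j> and b_i = <f, φ_i>, with φ_0 = 1, φ_1 = x, φ_2 = x^2.
G =
  [2, 0, 2/3]
  [0, 2/3, 0]
  [2/3, 0, 2/5],
b = (2/15, -14/15, 74/105).
Solving gives a_0 = -41/35, a_1 = -7/5, a_2 = 26/7, so
  g(x) = 26*x^2/7 - 7*x/5 - 41/35.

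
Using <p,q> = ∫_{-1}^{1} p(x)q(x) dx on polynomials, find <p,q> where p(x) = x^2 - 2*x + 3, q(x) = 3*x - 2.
<p,q> = -52/3

Expand the product: p(x)·q(x) = 3*x^3 - 8*x^2 + 13*x - 6.
∫_{-1}^{1} of each monomial x^k gives [2/(k+1) if k even, 0 if k odd]. Integrating term-by-term (or equivalently evaluating the antiderivative F(x) = 3*x^4/4 - 8*x^3/3 + 13*x^2/2 - 6*x at the endpoints):
  F(1) − F(−1) = -17/12 − (191/12) = -52/3.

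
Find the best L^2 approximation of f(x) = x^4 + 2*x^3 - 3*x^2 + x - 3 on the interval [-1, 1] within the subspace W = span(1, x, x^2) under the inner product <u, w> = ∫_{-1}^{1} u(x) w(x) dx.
g(x) = -15*x^2/7 + 11*x/5 - 108/35

The best approximation g ∈ W is the orthogonal projection of f onto W. Writing g = a_0 + a_1 x + a_2 x^2, the coefficients solve the normal equations G · a = b where
  G_{ij} = <φ_i, φ_j> and b_i = <f, φ_i>, with φ_0 = 1, φ_1 = x, φ_2 = x^2.
G =
  [2, 0, 2/3]
  [0, 2/3, 0]
  [2/3, 0, 2/5],
b = (-38/5, 22/15, -102/35).
Solving gives a_0 = -108/35, a_1 = 11/5, a_2 = -15/7, so
  g(x) = -15*x^2/7 + 11*x/5 - 108/35.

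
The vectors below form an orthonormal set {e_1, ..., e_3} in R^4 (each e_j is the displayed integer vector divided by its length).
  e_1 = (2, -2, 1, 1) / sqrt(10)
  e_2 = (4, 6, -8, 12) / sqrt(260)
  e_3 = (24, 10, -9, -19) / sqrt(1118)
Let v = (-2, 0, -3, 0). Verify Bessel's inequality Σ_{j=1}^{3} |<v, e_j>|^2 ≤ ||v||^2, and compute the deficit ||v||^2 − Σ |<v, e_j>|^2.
Σ |<v, e_j>|^2 = 270/43; ||v||^2 = 13; deficit = 289/43

Write each e_j = u_j / sqrt(<u_j, u_j>) where u_j is the displayed integer vector. Then <v, e_j> = <v, u_j> / sqrt(<u_j, u_j>), so |<v, e_j>|^2 = <v, u_j>^2 / <u_j, u_j>.
Coefficients: <v, e_1> = -7/sqrt(10), <v, e_2> = 16/sqrt(260), <v, e_3> = -21/sqrt(1118).
Square and sum: Σ |<v, e_j>|^2 = 270/43.
Compute ||v||^2 = v·v = 13.
Deficit = 13 − 270/43 = 289/43 ≥ 0, confirming Bessel's inequality. (The deficit equals ||v − Σ <v,e_j> e_j||^2, the squared distance from v to span{e_j}.)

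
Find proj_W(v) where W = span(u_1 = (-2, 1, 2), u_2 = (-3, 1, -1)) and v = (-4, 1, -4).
proj_W(v) = (-4, 1, -4)

Set up U = [u_1 | ... | u_2] ∈ R^(3×2). The projector onto W = col(U) is P = U (U^T U)^(-1) U^T.
Compute U^T U =
  [9, 5]
  [5, 11],
and U^T v = (1, 17).
Solve U^T U · c = U^T v for the coefficients: c = (-1, 2). The projection is proj_W(v) = U c.
Check: (v - proj_W(v)) · u_1 = 0  (should be 0).
Check: (v - proj_W(v)) · u_2 = 0  (should be 0).
Result: proj_W(v) = (-4, 1, -4).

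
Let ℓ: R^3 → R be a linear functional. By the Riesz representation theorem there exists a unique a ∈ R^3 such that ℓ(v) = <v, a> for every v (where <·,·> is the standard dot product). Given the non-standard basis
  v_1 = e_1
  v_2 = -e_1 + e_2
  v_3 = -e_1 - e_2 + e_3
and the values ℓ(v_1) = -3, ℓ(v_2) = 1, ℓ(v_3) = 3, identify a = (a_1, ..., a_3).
a = (-3, -2, -2)

Write a = (a_1, ..., a_3) in the standard basis. For each basis vector v_i, ℓ(v_i) = <v_i, a> is a linear equation in the a_j's. Collect the n equations into a matrix system V a = ℓ, where row i of V is v_i (expressed in the standard basis). Since V is invertible (lower-triangular with 1s on the diagonal, up to permutation), solve by back-substitution:
  V =
[[1, 0, 0],
 [-1, 1, 0],
 [-1, -1, 1]]
  V a = (-3, 1, 3)
Solving gives a = (-3, -2, -2).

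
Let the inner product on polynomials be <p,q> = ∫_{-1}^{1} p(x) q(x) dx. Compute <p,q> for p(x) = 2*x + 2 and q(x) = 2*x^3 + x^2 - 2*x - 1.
<p,q> = -56/15

Expand the product: p(x)·q(x) = 4*x^4 + 6*x^3 - 2*x^2 - 6*x - 2.
∫_{-1}^{1} of each monomial x^k gives [2/(k+1) if k even, 0 if k odd]. Integrating term-by-term (or equivalently evaluating the antiderivative F(x) = 4*x^5/5 + 3*x^4/2 - 2*x^3/3 - 3*x^2 - 2*x at the endpoints):
  F(1) − F(−1) = -101/30 − (11/30) = -56/15.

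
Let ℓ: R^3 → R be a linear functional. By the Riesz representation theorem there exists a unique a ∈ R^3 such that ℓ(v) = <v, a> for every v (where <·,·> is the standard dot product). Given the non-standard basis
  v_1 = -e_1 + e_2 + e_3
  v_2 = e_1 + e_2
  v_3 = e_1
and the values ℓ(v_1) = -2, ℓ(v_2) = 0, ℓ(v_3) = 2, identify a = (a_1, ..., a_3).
a = (2, -2, 2)

Write a = (a_1, ..., a_3) in the standard basis. For each basis vector v_i, ℓ(v_i) = <v_i, a> is a linear equation in the a_j's. Collect the n equations into a matrix system V a = ℓ, where row i of V is v_i (expressed in the standard basis). Since V is invertible (lower-triangular with 1s on the diagonal, up to permutation), solve by back-substitution:
  V =
[[-1, 1, 1],
 [1, 1, 0],
 [1, 0, 0]]
  V a = (-2, 0, 2)
Solving gives a = (2, -2, 2).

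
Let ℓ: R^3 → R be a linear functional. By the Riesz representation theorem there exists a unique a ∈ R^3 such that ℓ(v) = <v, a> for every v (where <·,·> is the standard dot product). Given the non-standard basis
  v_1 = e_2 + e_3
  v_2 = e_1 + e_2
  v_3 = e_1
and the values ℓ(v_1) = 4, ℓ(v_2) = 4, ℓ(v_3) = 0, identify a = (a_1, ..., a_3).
a = (0, 4, 0)

Write a = (a_1, ..., a_3) in the standard basis. For each basis vector v_i, ℓ(v_i) = <v_i, a> is a linear equation in the a_j's. Collect the n equations into a matrix system V a = ℓ, where row i of V is v_i (expressed in the standard basis). Since V is invertible (lower-triangular with 1s on the diagonal, up to permutation), solve by back-substitution:
  V =
[[0, 1, 1],
 [1, 1, 0],
 [1, 0, 0]]
  V a = (4, 4, 0)
Solving gives a = (0, 4, 0).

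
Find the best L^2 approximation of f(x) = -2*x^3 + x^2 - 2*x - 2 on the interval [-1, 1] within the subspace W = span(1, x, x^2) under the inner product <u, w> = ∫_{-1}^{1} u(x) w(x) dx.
g(x) = x^2 - 16*x/5 - 2

The best approximation g ∈ W is the orthogonal projection of f onto W. Writing g = a_0 + a_1 x + a_2 x^2, the coefficients solve the normal equations G · a = b where
  G_{ij} = <φ_i, φ_j> and b_i = <f, φ_i>, with φ_0 = 1, φ_1 = x, φ_2 = x^2.
G =
  [2, 0, 2/3]
  [0, 2/3, 0]
  [2/3, 0, 2/5],
b = (-10/3, -32/15, -14/15).
Solving gives a_0 = -2, a_1 = -16/5, a_2 = 1, so
  g(x) = x^2 - 16*x/5 - 2.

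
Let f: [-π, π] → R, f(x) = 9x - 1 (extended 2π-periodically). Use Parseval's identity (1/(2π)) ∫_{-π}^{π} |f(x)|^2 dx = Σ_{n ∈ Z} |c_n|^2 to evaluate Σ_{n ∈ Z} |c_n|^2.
Σ |c_n|^2 = 27π^2 + 1

Expand and integrate term by term over [-π, π]:
  ∫ (9x)^2 dx = 81·(2π^3/3); ∫ 2·9·(-1)·x dx = 0 (odd integrand); ∫ (-1)^2 dx = 1·2π.
So (1/(2π)) ∫_{-π}^{π} (9x - 1)^2 dx = 81π^2/3 + 1 = 27π^2 + 1.
Parseval ⇒ Σ |c_n|^2 = 27π^2 + 1.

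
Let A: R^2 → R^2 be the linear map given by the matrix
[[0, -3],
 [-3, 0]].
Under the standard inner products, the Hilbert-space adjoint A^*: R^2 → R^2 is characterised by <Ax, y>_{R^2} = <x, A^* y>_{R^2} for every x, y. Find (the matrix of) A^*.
A^* = A^T =
[[0, -3],
 [-3, 0]]

For real matrices with standard dot products, the defining identity <Ax, y> = <x, A^* y> gives (Ax)^T y = x^T (A^*) y, i.e. x^T A^T y = x^T (A^*) y. Since this holds for all x, y, we must have A^* = A^T. Therefore
A^* =
[[0, -3],
 [-3, 0]].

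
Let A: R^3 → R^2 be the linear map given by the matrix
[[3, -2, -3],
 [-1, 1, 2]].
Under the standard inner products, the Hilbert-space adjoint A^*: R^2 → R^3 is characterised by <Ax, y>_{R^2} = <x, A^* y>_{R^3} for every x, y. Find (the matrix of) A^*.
A^* = A^T =
[[3, -1],
 [-2, 1],
 [-3, 2]]

For real matrices with standard dot products, the defining identity <Ax, y> = <x, A^* y> gives (Ax)^T y = x^T (A^*) y, i.e. x^T A^T y = x^T (A^*) y. Since this holds for all x, y, we must have A^* = A^T. Therefore
A^* =
[[3, -1],
 [-2, 1],
 [-3, 2]].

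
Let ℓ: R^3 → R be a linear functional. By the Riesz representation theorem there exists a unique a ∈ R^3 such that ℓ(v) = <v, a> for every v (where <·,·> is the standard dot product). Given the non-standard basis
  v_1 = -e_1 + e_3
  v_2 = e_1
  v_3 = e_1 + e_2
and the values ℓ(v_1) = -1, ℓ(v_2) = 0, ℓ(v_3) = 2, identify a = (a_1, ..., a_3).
a = (0, 2, -1)

Write a = (a_1, ..., a_3) in the standard basis. For each basis vector v_i, ℓ(v_i) = <v_i, a> is a linear equation in the a_j's. Collect the n equations into a matrix system V a = ℓ, where row i of V is v_i (expressed in the standard basis). Since V is invertible (lower-triangular with 1s on the diagonal, up to permutation), solve by back-substitution:
  V =
[[-1, 0, 1],
 [1, 0, 0],
 [1, 1, 0]]
  V a = (-1, 0, 2)
Solving gives a = (0, 2, -1).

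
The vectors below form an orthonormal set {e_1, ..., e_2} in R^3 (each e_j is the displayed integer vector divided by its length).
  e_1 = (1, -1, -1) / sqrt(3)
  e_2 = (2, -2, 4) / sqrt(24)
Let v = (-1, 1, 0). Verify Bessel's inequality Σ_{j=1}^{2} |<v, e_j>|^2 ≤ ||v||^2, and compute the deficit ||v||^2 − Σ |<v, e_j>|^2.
Σ |<v, e_j>|^2 = 2; ||v||^2 = 2; deficit = 0

Write each e_j = u_j / sqrt(<u_j, u_j>) where u_j is the displayed integer vector. Then <v, e_j> = <v, u_j> / sqrt(<u_j, u_j>), so |<v, e_j>|^2 = <v, u_j>^2 / <u_j, u_j>.
Coefficients: <v, e_1> = -2/sqrt(3), <v, e_2> = -4/sqrt(24).
Square and sum: Σ |<v, e_j>|^2 = 2.
Compute ||v||^2 = v·v = 2.
Deficit = 2 − 2 = 0 ≥ 0, confirming Bessel's inequality. (The deficit equals ||v − Σ <v,e_j> e_j||^2, the squared distance from v to span{e_j}.)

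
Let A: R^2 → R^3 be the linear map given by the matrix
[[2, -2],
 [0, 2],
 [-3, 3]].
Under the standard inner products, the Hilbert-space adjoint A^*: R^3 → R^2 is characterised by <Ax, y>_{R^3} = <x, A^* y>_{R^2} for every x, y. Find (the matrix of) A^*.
A^* = A^T =
[[2, 0, -3],
 [-2, 2, 3]]

For real matrices with standard dot products, the defining identity <Ax, y> = <x, A^* y> gives (Ax)^T y = x^T (A^*) y, i.e. x^T A^T y = x^T (A^*) y. Since this holds for all x, y, we must have A^* = A^T. Therefore
A^* =
[[2, 0, -3],
 [-2, 2, 3]].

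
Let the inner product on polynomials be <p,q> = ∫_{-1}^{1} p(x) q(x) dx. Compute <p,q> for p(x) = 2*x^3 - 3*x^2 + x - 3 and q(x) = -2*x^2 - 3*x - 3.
<p,q> = 26

Expand the product: p(x)·q(x) = -4*x^5 + x^3 + 12*x^2 + 6*x + 9.
∫_{-1}^{1} of each monomial x^k gives [2/(k+1) if k even, 0 if k odd]. Integrating term-by-term (or equivalently evaluating the antiderivative F(x) = -2*x^6/3 + x^4/4 + 4*x^3 + 3*x^2 + 9*x at the endpoints):
  F(1) − F(−1) = 187/12 − (-125/12) = 26.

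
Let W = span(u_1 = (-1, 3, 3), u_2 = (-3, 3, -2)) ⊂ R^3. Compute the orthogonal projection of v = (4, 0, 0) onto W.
proj_W(v) = (314/191, -330/191, 180/191)

Set up U = [u_1 | ... | u_2] ∈ R^(3×2). The projector onto W = col(U) is P = U (U^T U)^(-1) U^T.
Compute U^T U =
  [19, 6]
  [6, 22],
and U^T v = (-4, -12).
Solve U^T U · c = U^T v for the coefficients: c = (-8/191, -102/191). The projection is proj_W(v) = U c.
Check: (v - proj_W(v)) · u_1 = 0  (should be 0).
Check: (v - proj_W(v)) · u_2 = 0  (should be 0).
Result: proj_W(v) = (314/191, -330/191, 180/191).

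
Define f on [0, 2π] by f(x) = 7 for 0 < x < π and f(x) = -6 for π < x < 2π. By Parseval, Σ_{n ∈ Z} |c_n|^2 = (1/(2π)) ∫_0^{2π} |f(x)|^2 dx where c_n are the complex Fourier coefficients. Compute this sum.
Σ |c_n|^2 = 85/2

Parseval equates the L^2 energy of f (normalised by 1/(2π)) with the ℓ^2 sum of its Fourier coefficients: (1/(2π)) ∫_0^{2π} |f|^2 = Σ |c_n|^2.
Compute the left side: (1/(2π)) [∫_0^π 7^2 dx + ∫_π^{2π} (-6)^2 dx] = (1/(2π)) · (49π + 36π) = (49 + 36)/2 = 85/2.
So Σ_{n ∈ Z} |c_n|^2 = 85/2.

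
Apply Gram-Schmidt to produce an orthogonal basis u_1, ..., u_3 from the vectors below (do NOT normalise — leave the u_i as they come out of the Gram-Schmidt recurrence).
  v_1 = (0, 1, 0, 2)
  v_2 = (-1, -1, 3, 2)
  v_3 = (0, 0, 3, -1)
Orthogonal basis:
  u_1 = (0, 1, 0, 2)
  u_2 = (-1, -8/5, 3, 4/5)
  u_3 = (41/66, 46/33, 25/22, -23/33)

Apply the Gram-Schmidt recurrence
  u_1 = v_1
  u_i = v_i − Σ_{j<i} ((v_i · u_j) / (u_j · u_j)) · u_j.

Step by step this gives:
  u_1 = (0, 1, 0, 2)
  u_2 = (-1, -8/5, 3, 4/5)
  u_3 = (41/66, 46/33, 25/22, -23/33)

Orthogonality check:
  u_2 · u_1 = 0 (should be 0)
  u_3 · u_1 = 0 (should be 0)
  u_3 · u_2 = 0 (should be 0)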